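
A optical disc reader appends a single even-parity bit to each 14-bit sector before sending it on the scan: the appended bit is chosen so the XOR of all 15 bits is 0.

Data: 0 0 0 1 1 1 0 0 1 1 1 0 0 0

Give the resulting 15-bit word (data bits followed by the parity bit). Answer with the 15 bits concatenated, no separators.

XOR of the 14 data bits: 0⊕0⊕0⊕1⊕1⊕1⊕0⊕0⊕1⊕1⊕1⊕0⊕0⊕0 = 0
Parity bit = 0 (so all 15 bits XOR to 0).

000111001110000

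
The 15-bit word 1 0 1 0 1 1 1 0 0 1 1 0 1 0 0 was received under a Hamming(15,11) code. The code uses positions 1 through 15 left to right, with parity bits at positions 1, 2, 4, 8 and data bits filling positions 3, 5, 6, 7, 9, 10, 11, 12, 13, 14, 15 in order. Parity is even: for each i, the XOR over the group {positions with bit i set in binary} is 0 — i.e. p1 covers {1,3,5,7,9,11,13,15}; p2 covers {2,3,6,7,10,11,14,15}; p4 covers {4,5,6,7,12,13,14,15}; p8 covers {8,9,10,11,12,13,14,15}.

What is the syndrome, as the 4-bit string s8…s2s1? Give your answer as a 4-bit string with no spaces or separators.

1010

s1 (pos 1,3,5,7,9,11,13,15): 1⊕1⊕1⊕1⊕0⊕1⊕1⊕0 = 0
s2 (pos 2,3,6,7,10,11,14,15): 0⊕1⊕1⊕1⊕1⊕1⊕0⊕0 = 1
s4 (pos 4,5,6,7,12,13,14,15): 0⊕1⊕1⊕1⊕0⊕1⊕0⊕0 = 0
s8 (pos 8,9,10,11,12,13,14,15): 0⊕0⊕1⊕1⊕0⊕1⊕0⊕0 = 1
Syndrome s8…s1 = 1010 → error at position 10.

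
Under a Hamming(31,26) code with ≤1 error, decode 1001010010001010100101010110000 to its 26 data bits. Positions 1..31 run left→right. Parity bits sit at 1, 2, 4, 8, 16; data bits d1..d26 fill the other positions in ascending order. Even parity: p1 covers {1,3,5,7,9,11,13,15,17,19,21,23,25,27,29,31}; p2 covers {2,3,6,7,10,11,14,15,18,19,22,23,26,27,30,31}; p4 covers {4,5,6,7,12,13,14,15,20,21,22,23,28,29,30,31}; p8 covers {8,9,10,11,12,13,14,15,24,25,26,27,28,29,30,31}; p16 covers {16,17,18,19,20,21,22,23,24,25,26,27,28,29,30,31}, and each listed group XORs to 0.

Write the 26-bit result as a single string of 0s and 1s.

s1 (pos 1,3,5,7,9,11,13,15,17,19,21,23,25,27,29,31): 1⊕0⊕0⊕0⊕1⊕0⊕1⊕1⊕1⊕0⊕0⊕0⊕0⊕1⊕0⊕0 = 0
s2 (pos 2,3,6,7,10,11,14,15,18,19,22,23,26,27,30,31): 0⊕0⊕1⊕0⊕0⊕0⊕0⊕1⊕0⊕0⊕1⊕0⊕1⊕1⊕0⊕0 = 1
s4 (pos 4,5,6,7,12,13,14,15,20,21,22,23,28,29,30,31): 1⊕0⊕1⊕0⊕0⊕1⊕0⊕1⊕1⊕0⊕1⊕0⊕0⊕0⊕0⊕0 = 0
s8 (pos 8,9,10,11,12,13,14,15,24,25,26,27,28,29,30,31): 0⊕1⊕0⊕0⊕0⊕1⊕0⊕1⊕1⊕0⊕1⊕1⊕0⊕0⊕0⊕0 = 0
s16 (pos 16,17,18,19,20,21,22,23,24,25,26,27,28,29,30,31): 0⊕1⊕0⊕0⊕1⊕0⊕1⊕0⊕1⊕0⊕1⊕1⊕0⊕0⊕0⊕0 = 0
Syndrome s16…s1 = 00010 → error at position 2.
Flip position 2: 1001010010001010100101010110000 → 1101010010001010100101010110000
Read data bits from positions 3,5,6,7,9,10,11,12,13,14,15,17,18,19,20,21,22,23,24,25,26,27,28,29,30,31: 00101000101100101010110000

00101000101100101010110000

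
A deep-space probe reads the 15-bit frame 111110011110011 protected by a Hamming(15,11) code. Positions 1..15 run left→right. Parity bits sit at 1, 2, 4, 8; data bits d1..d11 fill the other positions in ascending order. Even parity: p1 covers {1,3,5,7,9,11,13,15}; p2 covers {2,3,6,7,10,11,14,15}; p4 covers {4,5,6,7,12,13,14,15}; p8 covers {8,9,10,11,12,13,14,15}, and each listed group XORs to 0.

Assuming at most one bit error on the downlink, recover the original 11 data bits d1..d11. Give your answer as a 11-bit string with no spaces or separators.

s1 (pos 1,3,5,7,9,11,13,15): 1⊕1⊕1⊕0⊕1⊕1⊕0⊕1 = 0
s2 (pos 2,3,6,7,10,11,14,15): 1⊕1⊕0⊕0⊕1⊕1⊕1⊕1 = 0
s4 (pos 4,5,6,7,12,13,14,15): 1⊕1⊕0⊕0⊕0⊕0⊕1⊕1 = 0
s8 (pos 8,9,10,11,12,13,14,15): 1⊕1⊕1⊕1⊕0⊕0⊕1⊕1 = 0
Syndrome s8…s1 = 0000 → no error.
Read data bits from positions 3,5,6,7,9,10,11,12,13,14,15: 11001110011

11001110011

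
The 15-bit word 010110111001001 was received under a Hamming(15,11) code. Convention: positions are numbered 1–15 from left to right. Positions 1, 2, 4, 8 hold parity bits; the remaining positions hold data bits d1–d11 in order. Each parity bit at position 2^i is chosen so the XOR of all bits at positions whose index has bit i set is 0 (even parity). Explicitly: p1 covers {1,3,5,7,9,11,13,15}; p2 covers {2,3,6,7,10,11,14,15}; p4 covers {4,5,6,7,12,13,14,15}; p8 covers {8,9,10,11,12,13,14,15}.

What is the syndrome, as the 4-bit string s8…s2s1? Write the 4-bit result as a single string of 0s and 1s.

0110

s1 (pos 1,3,5,7,9,11,13,15): 0⊕0⊕1⊕1⊕1⊕0⊕0⊕1 = 0
s2 (pos 2,3,6,7,10,11,14,15): 1⊕0⊕0⊕1⊕0⊕0⊕0⊕1 = 1
s4 (pos 4,5,6,7,12,13,14,15): 1⊕1⊕0⊕1⊕1⊕0⊕0⊕1 = 1
s8 (pos 8,9,10,11,12,13,14,15): 1⊕1⊕0⊕0⊕1⊕0⊕0⊕1 = 0
Syndrome s8…s1 = 0110 → error at position 6.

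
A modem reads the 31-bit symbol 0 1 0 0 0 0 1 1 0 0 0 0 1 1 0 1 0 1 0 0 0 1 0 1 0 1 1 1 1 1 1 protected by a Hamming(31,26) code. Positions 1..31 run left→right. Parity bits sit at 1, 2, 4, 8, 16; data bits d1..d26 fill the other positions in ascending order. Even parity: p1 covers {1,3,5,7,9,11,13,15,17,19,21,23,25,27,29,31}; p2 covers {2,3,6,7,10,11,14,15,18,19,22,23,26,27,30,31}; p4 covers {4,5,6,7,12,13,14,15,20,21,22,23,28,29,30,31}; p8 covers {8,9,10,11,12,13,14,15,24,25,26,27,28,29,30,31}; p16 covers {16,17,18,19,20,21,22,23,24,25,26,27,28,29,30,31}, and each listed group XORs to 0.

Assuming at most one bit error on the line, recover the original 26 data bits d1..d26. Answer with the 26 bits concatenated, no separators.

s1 (pos 1,3,5,7,9,11,13,15,17,19,21,23,25,27,29,31): 0⊕0⊕0⊕1⊕0⊕0⊕1⊕0⊕0⊕0⊕0⊕0⊕0⊕1⊕1⊕1 = 1
s2 (pos 2,3,6,7,10,11,14,15,18,19,22,23,26,27,30,31): 1⊕0⊕0⊕1⊕0⊕0⊕1⊕0⊕1⊕0⊕1⊕0⊕1⊕1⊕1⊕1 = 1
s4 (pos 4,5,6,7,12,13,14,15,20,21,22,23,28,29,30,31): 0⊕0⊕0⊕1⊕0⊕1⊕1⊕0⊕0⊕0⊕1⊕0⊕1⊕1⊕1⊕1 = 0
s8 (pos 8,9,10,11,12,13,14,15,24,25,26,27,28,29,30,31): 1⊕0⊕0⊕0⊕0⊕1⊕1⊕0⊕1⊕0⊕1⊕1⊕1⊕1⊕1⊕1 = 0
s16 (pos 16,17,18,19,20,21,22,23,24,25,26,27,28,29,30,31): 1⊕0⊕1⊕0⊕0⊕0⊕1⊕0⊕1⊕0⊕1⊕1⊕1⊕1⊕1⊕1 = 0
Syndrome s16…s1 = 00011 → error at position 3.
Flip position 3: 0100001100001101010001010111111 → 0110001100001101010001010111111
Read data bits from positions 3,5,6,7,9,10,11,12,13,14,15,17,18,19,20,21,22,23,24,25,26,27,28,29,30,31: 10010000110010001010111111

10010000110010001010111111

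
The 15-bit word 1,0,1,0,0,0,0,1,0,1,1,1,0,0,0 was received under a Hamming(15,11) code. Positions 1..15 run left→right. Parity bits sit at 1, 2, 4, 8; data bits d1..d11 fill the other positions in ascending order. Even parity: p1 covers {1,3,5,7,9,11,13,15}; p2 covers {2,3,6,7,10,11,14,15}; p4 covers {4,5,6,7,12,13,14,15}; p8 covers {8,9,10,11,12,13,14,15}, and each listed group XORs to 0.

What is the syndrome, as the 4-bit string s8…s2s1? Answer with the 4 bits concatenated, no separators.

s1 (pos 1,3,5,7,9,11,13,15): 1⊕1⊕0⊕0⊕0⊕1⊕0⊕0 = 1
s2 (pos 2,3,6,7,10,11,14,15): 0⊕1⊕0⊕0⊕1⊕1⊕0⊕0 = 1
s4 (pos 4,5,6,7,12,13,14,15): 0⊕0⊕0⊕0⊕1⊕0⊕0⊕0 = 1
s8 (pos 8,9,10,11,12,13,14,15): 1⊕0⊕1⊕1⊕1⊕0⊕0⊕0 = 0
Syndrome s8…s1 = 0111 → error at position 7.

0111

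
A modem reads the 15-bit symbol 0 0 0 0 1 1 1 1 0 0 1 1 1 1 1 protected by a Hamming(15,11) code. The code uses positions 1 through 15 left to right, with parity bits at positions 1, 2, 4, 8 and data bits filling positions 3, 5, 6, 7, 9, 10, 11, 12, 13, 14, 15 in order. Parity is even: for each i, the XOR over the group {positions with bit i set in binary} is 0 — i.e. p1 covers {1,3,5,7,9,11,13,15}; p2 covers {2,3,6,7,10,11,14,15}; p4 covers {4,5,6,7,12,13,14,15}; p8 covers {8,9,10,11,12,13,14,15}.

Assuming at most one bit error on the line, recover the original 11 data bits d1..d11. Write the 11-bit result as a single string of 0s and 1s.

01100011111

s1 (pos 1,3,5,7,9,11,13,15): 0⊕0⊕1⊕1⊕0⊕1⊕1⊕1 = 1
s2 (pos 2,3,6,7,10,11,14,15): 0⊕0⊕1⊕1⊕0⊕1⊕1⊕1 = 1
s4 (pos 4,5,6,7,12,13,14,15): 0⊕1⊕1⊕1⊕1⊕1⊕1⊕1 = 1
s8 (pos 8,9,10,11,12,13,14,15): 1⊕0⊕0⊕1⊕1⊕1⊕1⊕1 = 0
Syndrome s8…s1 = 0111 → error at position 7.
Flip position 7: 000011110011111 → 000011010011111
Read data bits from positions 3,5,6,7,9,10,11,12,13,14,15: 01100011111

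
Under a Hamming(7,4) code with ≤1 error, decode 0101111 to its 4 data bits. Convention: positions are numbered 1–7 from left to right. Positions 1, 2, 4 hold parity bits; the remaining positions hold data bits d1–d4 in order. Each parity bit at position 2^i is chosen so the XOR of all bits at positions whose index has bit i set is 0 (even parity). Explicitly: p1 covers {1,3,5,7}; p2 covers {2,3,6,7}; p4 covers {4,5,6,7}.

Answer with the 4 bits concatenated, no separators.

s1 (pos 1,3,5,7): 0⊕0⊕1⊕1 = 0
s2 (pos 2,3,6,7): 1⊕0⊕1⊕1 = 1
s4 (pos 4,5,6,7): 1⊕1⊕1⊕1 = 0
Syndrome s4…s1 = 010 → error at position 2.
Flip position 2: 0101111 → 0001111
Read data bits from positions 3,5,6,7: 0111

0111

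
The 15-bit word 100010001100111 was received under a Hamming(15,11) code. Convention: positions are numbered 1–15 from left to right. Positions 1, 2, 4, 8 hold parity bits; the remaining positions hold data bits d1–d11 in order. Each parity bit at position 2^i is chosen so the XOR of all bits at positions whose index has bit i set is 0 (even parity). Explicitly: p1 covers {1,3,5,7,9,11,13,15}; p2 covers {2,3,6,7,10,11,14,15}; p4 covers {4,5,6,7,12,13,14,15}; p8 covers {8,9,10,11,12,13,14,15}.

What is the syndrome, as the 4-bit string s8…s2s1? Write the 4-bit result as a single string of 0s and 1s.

1011

s1 (pos 1,3,5,7,9,11,13,15): 1⊕0⊕1⊕0⊕1⊕0⊕1⊕1 = 1
s2 (pos 2,3,6,7,10,11,14,15): 0⊕0⊕0⊕0⊕1⊕0⊕1⊕1 = 1
s4 (pos 4,5,6,7,12,13,14,15): 0⊕1⊕0⊕0⊕0⊕1⊕1⊕1 = 0
s8 (pos 8,9,10,11,12,13,14,15): 0⊕1⊕1⊕0⊕0⊕1⊕1⊕1 = 1
Syndrome s8…s1 = 1011 → error at position 11.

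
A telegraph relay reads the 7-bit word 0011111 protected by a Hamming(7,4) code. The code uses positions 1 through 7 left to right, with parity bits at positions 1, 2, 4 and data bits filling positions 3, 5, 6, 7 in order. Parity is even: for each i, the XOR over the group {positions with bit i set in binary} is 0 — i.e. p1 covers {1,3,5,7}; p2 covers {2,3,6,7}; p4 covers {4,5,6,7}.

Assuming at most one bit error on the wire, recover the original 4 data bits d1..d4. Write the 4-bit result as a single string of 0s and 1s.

s1 (pos 1,3,5,7): 0⊕1⊕1⊕1 = 1
s2 (pos 2,3,6,7): 0⊕1⊕1⊕1 = 1
s4 (pos 4,5,6,7): 1⊕1⊕1⊕1 = 0
Syndrome s4…s1 = 011 → error at position 3.
Flip position 3: 0011111 → 0001111
Read data bits from positions 3,5,6,7: 0111

0111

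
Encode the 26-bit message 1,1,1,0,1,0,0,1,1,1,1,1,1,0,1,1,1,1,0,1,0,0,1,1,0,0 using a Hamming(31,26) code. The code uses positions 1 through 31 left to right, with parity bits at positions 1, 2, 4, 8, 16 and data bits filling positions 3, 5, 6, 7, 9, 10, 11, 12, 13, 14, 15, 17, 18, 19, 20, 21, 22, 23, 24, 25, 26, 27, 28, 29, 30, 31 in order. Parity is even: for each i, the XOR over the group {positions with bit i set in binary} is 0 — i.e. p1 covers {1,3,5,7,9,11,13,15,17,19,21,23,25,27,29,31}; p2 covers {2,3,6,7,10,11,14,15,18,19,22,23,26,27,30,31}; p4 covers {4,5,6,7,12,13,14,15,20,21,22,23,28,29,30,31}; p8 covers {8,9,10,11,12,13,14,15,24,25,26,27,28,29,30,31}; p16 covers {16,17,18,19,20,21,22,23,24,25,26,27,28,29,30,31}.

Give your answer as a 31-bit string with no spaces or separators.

0110110010011111110111101001100

Place data at non-parity positions: p1 p2 1 p4 1 1 0 p8 1 0 0 1 1 1 1 p16 1 1 0 1 1 1 1 0 1 0 0 1 1 0 0
p1 (pos 1,3,5,7,9,11,13,15,17,19,21,23,25,27,29,31): XOR of data positions = 1⊕1⊕0⊕1⊕0⊕1⊕1⊕1⊕0⊕1⊕1⊕1⊕0⊕1⊕0 = 0
p2 (pos 2,3,6,7,10,11,14,15,18,19,22,23,26,27,30,31): XOR of data positions = 1⊕1⊕0⊕0⊕0⊕1⊕1⊕1⊕0⊕1⊕1⊕0⊕0⊕0⊕0 = 1
p4 (pos 4,5,6,7,12,13,14,15,20,21,22,23,28,29,30,31): XOR of data positions = 1⊕1⊕0⊕1⊕1⊕1⊕1⊕1⊕1⊕1⊕1⊕1⊕1⊕0⊕0 = 0
p8 (pos 8,9,10,11,12,13,14,15,24,25,26,27,28,29,30,31): XOR of data positions = 1⊕0⊕0⊕1⊕1⊕1⊕1⊕0⊕1⊕0⊕0⊕1⊕1⊕0⊕0 = 0
p16 (pos 16,17,18,19,20,21,22,23,24,25,26,27,28,29,30,31): XOR of data positions = 1⊕1⊕0⊕1⊕1⊕1⊕1⊕0⊕1⊕0⊕0⊕1⊕1⊕0⊕0 = 1
Codeword: 0110110010011111110111101001100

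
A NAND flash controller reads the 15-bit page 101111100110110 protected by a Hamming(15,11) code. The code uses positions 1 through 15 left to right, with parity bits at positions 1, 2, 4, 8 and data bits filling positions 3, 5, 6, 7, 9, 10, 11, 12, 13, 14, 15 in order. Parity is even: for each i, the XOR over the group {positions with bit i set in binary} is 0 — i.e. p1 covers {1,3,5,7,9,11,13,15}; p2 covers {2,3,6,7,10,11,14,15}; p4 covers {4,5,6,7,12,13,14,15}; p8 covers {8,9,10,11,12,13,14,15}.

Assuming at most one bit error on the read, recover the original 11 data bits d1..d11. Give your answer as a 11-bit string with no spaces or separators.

s1 (pos 1,3,5,7,9,11,13,15): 1⊕1⊕1⊕1⊕0⊕1⊕1⊕0 = 0
s2 (pos 2,3,6,7,10,11,14,15): 0⊕1⊕1⊕1⊕1⊕1⊕1⊕0 = 0
s4 (pos 4,5,6,7,12,13,14,15): 1⊕1⊕1⊕1⊕0⊕1⊕1⊕0 = 0
s8 (pos 8,9,10,11,12,13,14,15): 0⊕0⊕1⊕1⊕0⊕1⊕1⊕0 = 0
Syndrome s8…s1 = 0000 → no error.
Read data bits from positions 3,5,6,7,9,10,11,12,13,14,15: 11110110110

11110110110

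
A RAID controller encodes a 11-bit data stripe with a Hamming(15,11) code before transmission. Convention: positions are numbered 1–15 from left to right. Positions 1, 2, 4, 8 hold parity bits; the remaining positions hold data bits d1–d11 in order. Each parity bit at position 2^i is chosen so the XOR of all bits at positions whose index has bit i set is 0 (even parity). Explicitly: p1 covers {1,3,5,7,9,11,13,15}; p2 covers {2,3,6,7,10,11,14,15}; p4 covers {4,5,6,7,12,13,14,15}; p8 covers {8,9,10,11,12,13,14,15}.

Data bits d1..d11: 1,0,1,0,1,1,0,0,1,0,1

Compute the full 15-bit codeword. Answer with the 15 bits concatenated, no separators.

Place data at non-parity positions: p1 p2 1 p4 0 1 0 p8 1 1 0 0 1 0 1
p1 (pos 1,3,5,7,9,11,13,15): XOR of data positions = 1⊕0⊕0⊕1⊕0⊕1⊕1 = 0
p2 (pos 2,3,6,7,10,11,14,15): XOR of data positions = 1⊕1⊕0⊕1⊕0⊕0⊕1 = 0
p4 (pos 4,5,6,7,12,13,14,15): XOR of data positions = 0⊕1⊕0⊕0⊕1⊕0⊕1 = 1
p8 (pos 8,9,10,11,12,13,14,15): XOR of data positions = 1⊕1⊕0⊕0⊕1⊕0⊕1 = 0
Codeword: 001101001100101

001101001100101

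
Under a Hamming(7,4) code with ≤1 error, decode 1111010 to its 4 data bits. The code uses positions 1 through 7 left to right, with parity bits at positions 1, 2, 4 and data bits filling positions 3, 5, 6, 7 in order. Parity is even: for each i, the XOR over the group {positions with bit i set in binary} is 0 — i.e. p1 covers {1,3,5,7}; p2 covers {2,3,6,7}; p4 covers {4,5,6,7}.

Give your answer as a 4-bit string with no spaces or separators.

1010

s1 (pos 1,3,5,7): 1⊕1⊕0⊕0 = 0
s2 (pos 2,3,6,7): 1⊕1⊕1⊕0 = 1
s4 (pos 4,5,6,7): 1⊕0⊕1⊕0 = 0
Syndrome s4…s1 = 010 → error at position 2.
Flip position 2: 1111010 → 1011010
Read data bits from positions 3,5,6,7: 1010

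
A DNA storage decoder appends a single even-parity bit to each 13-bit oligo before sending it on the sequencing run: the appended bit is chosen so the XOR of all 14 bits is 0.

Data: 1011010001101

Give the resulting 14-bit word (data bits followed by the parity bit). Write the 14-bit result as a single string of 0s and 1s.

XOR of the 13 data bits: 1⊕0⊕1⊕1⊕0⊕1⊕0⊕0⊕0⊕1⊕1⊕0⊕1 = 1
Parity bit = 1 (so all 14 bits XOR to 0).

10110100011011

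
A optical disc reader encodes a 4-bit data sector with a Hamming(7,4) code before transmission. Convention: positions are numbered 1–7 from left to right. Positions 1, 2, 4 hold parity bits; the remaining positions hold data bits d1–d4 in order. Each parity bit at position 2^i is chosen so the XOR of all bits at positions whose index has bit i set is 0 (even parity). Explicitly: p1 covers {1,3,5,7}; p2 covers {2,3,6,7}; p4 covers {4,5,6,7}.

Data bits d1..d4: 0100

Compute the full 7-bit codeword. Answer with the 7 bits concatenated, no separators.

1001100

Place data at non-parity positions: p1 p2 0 p4 1 0 0
p1 (pos 1,3,5,7): XOR of data positions = 0⊕1⊕0 = 1
p2 (pos 2,3,6,7): XOR of data positions = 0⊕0⊕0 = 0
p4 (pos 4,5,6,7): XOR of data positions = 1⊕0⊕0 = 1
Codeword: 1001100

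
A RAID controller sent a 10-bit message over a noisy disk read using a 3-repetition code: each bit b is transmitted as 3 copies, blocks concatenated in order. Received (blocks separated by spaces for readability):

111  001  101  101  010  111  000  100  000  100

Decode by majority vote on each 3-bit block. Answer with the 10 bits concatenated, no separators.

1011010000

Block 1 (111): 3 ones → 1
Block 2 (001): 1 one → 0
Block 3 (101): 2 ones → 1
Block 4 (101): 2 ones → 1
Block 5 (010): 1 one → 0
Block 6 (111): 3 ones → 1
Block 7 (000): 0 ones → 0
Block 8 (100): 1 one → 0
Block 9 (000): 0 ones → 0
Block 10 (100): 1 one → 0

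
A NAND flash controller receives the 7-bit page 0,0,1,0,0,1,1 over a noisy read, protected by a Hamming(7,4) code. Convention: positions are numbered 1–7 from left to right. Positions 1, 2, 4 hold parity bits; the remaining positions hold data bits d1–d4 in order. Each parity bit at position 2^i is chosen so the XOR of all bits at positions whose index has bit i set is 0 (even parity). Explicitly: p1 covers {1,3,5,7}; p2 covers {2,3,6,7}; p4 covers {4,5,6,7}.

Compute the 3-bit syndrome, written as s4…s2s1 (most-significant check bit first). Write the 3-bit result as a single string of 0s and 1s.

010

s1 (pos 1,3,5,7): 0⊕1⊕0⊕1 = 0
s2 (pos 2,3,6,7): 0⊕1⊕1⊕1 = 1
s4 (pos 4,5,6,7): 0⊕0⊕1⊕1 = 0
Syndrome s4…s1 = 010 → error at position 2.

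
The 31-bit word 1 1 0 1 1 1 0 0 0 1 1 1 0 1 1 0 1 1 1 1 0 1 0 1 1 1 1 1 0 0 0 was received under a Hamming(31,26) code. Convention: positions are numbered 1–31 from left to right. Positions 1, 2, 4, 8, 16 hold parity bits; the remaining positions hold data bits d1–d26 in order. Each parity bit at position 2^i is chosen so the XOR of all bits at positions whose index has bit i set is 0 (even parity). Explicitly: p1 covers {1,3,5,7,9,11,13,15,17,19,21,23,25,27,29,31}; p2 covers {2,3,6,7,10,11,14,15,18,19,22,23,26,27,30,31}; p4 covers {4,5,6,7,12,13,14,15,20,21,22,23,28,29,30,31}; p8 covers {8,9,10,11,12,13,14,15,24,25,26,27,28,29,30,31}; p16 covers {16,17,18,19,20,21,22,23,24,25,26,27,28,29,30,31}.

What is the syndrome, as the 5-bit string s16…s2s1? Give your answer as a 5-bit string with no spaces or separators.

00110

s1 (pos 1,3,5,7,9,11,13,15,17,19,21,23,25,27,29,31): 1⊕0⊕1⊕0⊕0⊕1⊕0⊕1⊕1⊕1⊕0⊕0⊕1⊕1⊕0⊕0 = 0
s2 (pos 2,3,6,7,10,11,14,15,18,19,22,23,26,27,30,31): 1⊕0⊕1⊕0⊕1⊕1⊕1⊕1⊕1⊕1⊕1⊕0⊕1⊕1⊕0⊕0 = 1
s4 (pos 4,5,6,7,12,13,14,15,20,21,22,23,28,29,30,31): 1⊕1⊕1⊕0⊕1⊕0⊕1⊕1⊕1⊕0⊕1⊕0⊕1⊕0⊕0⊕0 = 1
s8 (pos 8,9,10,11,12,13,14,15,24,25,26,27,28,29,30,31): 0⊕0⊕1⊕1⊕1⊕0⊕1⊕1⊕1⊕1⊕1⊕1⊕1⊕0⊕0⊕0 = 0
s16 (pos 16,17,18,19,20,21,22,23,24,25,26,27,28,29,30,31): 0⊕1⊕1⊕1⊕1⊕0⊕1⊕0⊕1⊕1⊕1⊕1⊕1⊕0⊕0⊕0 = 0
Syndrome s16…s1 = 00110 → error at position 6.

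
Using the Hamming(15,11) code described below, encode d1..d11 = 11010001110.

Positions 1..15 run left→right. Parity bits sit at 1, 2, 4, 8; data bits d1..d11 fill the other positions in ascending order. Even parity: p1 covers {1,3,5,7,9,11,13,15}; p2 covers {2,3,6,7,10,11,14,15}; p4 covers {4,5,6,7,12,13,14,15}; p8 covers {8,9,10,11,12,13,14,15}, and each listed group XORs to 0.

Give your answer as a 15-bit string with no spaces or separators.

011110110001110

Place data at non-parity positions: p1 p2 1 p4 1 0 1 p8 0 0 0 1 1 1 0
p1 (pos 1,3,5,7,9,11,13,15): XOR of data positions = 1⊕1⊕1⊕0⊕0⊕1⊕0 = 0
p2 (pos 2,3,6,7,10,11,14,15): XOR of data positions = 1⊕0⊕1⊕0⊕0⊕1⊕0 = 1
p4 (pos 4,5,6,7,12,13,14,15): XOR of data positions = 1⊕0⊕1⊕1⊕1⊕1⊕0 = 1
p8 (pos 8,9,10,11,12,13,14,15): XOR of data positions = 0⊕0⊕0⊕1⊕1⊕1⊕0 = 1
Codeword: 011110110001110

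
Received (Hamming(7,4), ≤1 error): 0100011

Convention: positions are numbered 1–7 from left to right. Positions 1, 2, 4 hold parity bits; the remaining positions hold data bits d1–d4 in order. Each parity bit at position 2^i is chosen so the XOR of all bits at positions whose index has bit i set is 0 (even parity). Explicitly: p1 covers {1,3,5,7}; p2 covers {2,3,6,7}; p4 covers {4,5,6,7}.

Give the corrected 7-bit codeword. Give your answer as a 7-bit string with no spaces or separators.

0110011

s1 (pos 1,3,5,7): 0⊕0⊕0⊕1 = 1
s2 (pos 2,3,6,7): 1⊕0⊕1⊕1 = 1
s4 (pos 4,5,6,7): 0⊕0⊕1⊕1 = 0
Syndrome s4…s1 = 011 → error at position 3.
Flip position 3: 0100011 → 0110011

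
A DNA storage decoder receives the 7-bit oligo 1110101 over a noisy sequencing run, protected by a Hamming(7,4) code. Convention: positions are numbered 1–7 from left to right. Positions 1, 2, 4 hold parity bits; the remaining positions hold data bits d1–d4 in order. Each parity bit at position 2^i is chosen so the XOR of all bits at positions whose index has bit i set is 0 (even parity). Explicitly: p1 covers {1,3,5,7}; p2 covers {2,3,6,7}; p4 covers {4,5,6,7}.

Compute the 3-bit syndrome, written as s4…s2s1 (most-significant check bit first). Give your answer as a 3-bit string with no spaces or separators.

s1 (pos 1,3,5,7): 1⊕1⊕1⊕1 = 0
s2 (pos 2,3,6,7): 1⊕1⊕0⊕1 = 1
s4 (pos 4,5,6,7): 0⊕1⊕0⊕1 = 0
Syndrome s4…s1 = 010 → error at position 2.

010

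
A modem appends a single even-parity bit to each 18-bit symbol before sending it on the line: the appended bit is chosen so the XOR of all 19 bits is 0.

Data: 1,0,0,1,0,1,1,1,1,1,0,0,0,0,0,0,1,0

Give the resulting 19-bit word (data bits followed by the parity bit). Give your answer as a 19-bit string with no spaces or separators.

XOR of the 18 data bits: 1⊕0⊕0⊕1⊕0⊕1⊕1⊕1⊕1⊕1⊕0⊕0⊕0⊕0⊕0⊕0⊕1⊕0 = 0
Parity bit = 0 (so all 19 bits XOR to 0).

1001011111000000100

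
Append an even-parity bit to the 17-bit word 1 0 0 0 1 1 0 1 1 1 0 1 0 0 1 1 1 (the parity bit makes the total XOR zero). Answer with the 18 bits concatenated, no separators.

XOR of the 17 data bits: 1⊕0⊕0⊕0⊕1⊕1⊕0⊕1⊕1⊕1⊕0⊕1⊕0⊕0⊕1⊕1⊕1 = 0
Parity bit = 0 (so all 18 bits XOR to 0).

100011011101001110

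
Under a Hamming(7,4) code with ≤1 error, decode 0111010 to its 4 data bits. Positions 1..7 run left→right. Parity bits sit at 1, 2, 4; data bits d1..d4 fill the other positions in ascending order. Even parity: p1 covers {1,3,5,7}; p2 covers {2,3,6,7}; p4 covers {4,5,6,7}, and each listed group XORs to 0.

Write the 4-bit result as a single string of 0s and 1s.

s1 (pos 1,3,5,7): 0⊕1⊕0⊕0 = 1
s2 (pos 2,3,6,7): 1⊕1⊕1⊕0 = 1
s4 (pos 4,5,6,7): 1⊕0⊕1⊕0 = 0
Syndrome s4…s1 = 011 → error at position 3.
Flip position 3: 0111010 → 0101010
Read data bits from positions 3,5,6,7: 0010

0010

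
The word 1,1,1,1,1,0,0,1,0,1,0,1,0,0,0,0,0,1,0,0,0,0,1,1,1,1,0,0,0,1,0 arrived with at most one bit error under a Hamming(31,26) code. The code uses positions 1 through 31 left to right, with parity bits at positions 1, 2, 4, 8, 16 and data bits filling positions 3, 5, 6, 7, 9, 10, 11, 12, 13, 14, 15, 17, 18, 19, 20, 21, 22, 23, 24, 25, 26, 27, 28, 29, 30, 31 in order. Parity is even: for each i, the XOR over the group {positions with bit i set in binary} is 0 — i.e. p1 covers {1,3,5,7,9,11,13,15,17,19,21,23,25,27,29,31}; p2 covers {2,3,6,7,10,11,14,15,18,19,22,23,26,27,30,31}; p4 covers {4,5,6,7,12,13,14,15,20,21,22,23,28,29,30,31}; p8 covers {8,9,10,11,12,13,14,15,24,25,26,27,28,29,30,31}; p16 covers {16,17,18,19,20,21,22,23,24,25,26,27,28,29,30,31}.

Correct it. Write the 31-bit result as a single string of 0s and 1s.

1111100101010010010000111100010

s1 (pos 1,3,5,7,9,11,13,15,17,19,21,23,25,27,29,31): 1⊕1⊕1⊕0⊕0⊕0⊕0⊕0⊕0⊕0⊕0⊕1⊕1⊕0⊕0⊕0 = 1
s2 (pos 2,3,6,7,10,11,14,15,18,19,22,23,26,27,30,31): 1⊕1⊕0⊕0⊕1⊕0⊕0⊕0⊕1⊕0⊕0⊕1⊕1⊕0⊕1⊕0 = 1
s4 (pos 4,5,6,7,12,13,14,15,20,21,22,23,28,29,30,31): 1⊕1⊕0⊕0⊕1⊕0⊕0⊕0⊕0⊕0⊕0⊕1⊕0⊕0⊕1⊕0 = 1
s8 (pos 8,9,10,11,12,13,14,15,24,25,26,27,28,29,30,31): 1⊕0⊕1⊕0⊕1⊕0⊕0⊕0⊕1⊕1⊕1⊕0⊕0⊕0⊕1⊕0 = 1
s16 (pos 16,17,18,19,20,21,22,23,24,25,26,27,28,29,30,31): 0⊕0⊕1⊕0⊕0⊕0⊕0⊕1⊕1⊕1⊕1⊕0⊕0⊕0⊕1⊕0 = 0
Syndrome s16…s1 = 01111 → error at position 15.
Flip position 15: 1111100101010000010000111100010 → 1111100101010010010000111100010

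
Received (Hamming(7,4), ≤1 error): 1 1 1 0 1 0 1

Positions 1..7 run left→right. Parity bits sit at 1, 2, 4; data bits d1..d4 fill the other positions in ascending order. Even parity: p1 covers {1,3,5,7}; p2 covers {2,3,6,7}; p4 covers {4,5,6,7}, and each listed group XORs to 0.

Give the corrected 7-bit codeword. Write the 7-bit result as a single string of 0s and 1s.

1010101

s1 (pos 1,3,5,7): 1⊕1⊕1⊕1 = 0
s2 (pos 2,3,6,7): 1⊕1⊕0⊕1 = 1
s4 (pos 4,5,6,7): 0⊕1⊕0⊕1 = 0
Syndrome s4…s1 = 010 → error at position 2.
Flip position 2: 1110101 → 1010101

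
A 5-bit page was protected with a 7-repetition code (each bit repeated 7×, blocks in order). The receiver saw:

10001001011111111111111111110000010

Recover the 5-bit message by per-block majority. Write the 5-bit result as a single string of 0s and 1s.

Block 1 (1000100): 2 ones → 0
Block 2 (1011111): 6 ones → 1
Block 3 (1111111): 7 ones → 1
Block 4 (1111111): 7 ones → 1
Block 5 (0000010): 1 one → 0

01110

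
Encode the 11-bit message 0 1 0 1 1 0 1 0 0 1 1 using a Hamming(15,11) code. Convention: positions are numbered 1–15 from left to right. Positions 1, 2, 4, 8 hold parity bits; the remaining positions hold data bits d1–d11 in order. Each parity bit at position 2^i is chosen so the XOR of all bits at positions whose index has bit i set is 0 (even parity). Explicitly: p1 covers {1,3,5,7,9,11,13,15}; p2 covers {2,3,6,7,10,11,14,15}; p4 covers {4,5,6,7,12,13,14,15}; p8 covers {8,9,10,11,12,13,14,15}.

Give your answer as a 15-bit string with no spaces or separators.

100010101010011

Place data at non-parity positions: p1 p2 0 p4 1 0 1 p8 1 0 1 0 0 1 1
p1 (pos 1,3,5,7,9,11,13,15): XOR of data positions = 0⊕1⊕1⊕1⊕1⊕0⊕1 = 1
p2 (pos 2,3,6,7,10,11,14,15): XOR of data positions = 0⊕0⊕1⊕0⊕1⊕1⊕1 = 0
p4 (pos 4,5,6,7,12,13,14,15): XOR of data positions = 1⊕0⊕1⊕0⊕0⊕1⊕1 = 0
p8 (pos 8,9,10,11,12,13,14,15): XOR of data positions = 1⊕0⊕1⊕0⊕0⊕1⊕1 = 0
Codeword: 100010101010011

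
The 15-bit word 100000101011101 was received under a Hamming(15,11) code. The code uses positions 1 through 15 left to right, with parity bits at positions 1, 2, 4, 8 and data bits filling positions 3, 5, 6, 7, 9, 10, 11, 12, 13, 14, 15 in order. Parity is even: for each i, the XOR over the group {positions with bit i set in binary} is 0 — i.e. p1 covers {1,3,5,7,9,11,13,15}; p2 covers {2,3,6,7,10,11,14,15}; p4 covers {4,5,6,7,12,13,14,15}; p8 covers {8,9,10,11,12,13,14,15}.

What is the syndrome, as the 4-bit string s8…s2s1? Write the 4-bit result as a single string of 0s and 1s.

s1 (pos 1,3,5,7,9,11,13,15): 1⊕0⊕0⊕1⊕1⊕1⊕1⊕1 = 0
s2 (pos 2,3,6,7,10,11,14,15): 0⊕0⊕0⊕1⊕0⊕1⊕0⊕1 = 1
s4 (pos 4,5,6,7,12,13,14,15): 0⊕0⊕0⊕1⊕1⊕1⊕0⊕1 = 0
s8 (pos 8,9,10,11,12,13,14,15): 0⊕1⊕0⊕1⊕1⊕1⊕0⊕1 = 1
Syndrome s8…s1 = 1010 → error at position 10.

1010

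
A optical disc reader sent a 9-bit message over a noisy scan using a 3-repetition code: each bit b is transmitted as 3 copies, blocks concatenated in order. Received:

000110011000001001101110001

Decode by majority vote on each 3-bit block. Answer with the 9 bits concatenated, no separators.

Block 1 (000): 0 ones → 0
Block 2 (110): 2 ones → 1
Block 3 (011): 2 ones → 1
Block 4 (000): 0 ones → 0
Block 5 (001): 1 one → 0
Block 6 (001): 1 one → 0
Block 7 (101): 2 ones → 1
Block 8 (110): 2 ones → 1
Block 9 (001): 1 one → 0

011000110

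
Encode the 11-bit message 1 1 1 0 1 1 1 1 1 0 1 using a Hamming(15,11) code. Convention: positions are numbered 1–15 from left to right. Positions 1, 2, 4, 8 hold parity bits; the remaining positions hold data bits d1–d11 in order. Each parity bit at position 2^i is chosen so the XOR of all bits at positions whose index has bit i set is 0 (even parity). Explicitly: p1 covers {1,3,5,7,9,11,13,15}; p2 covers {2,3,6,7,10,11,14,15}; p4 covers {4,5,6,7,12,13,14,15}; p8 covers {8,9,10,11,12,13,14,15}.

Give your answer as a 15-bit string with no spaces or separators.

Place data at non-parity positions: p1 p2 1 p4 1 1 0 p8 1 1 1 1 1 0 1
p1 (pos 1,3,5,7,9,11,13,15): XOR of data positions = 1⊕1⊕0⊕1⊕1⊕1⊕1 = 0
p2 (pos 2,3,6,7,10,11,14,15): XOR of data positions = 1⊕1⊕0⊕1⊕1⊕0⊕1 = 1
p4 (pos 4,5,6,7,12,13,14,15): XOR of data positions = 1⊕1⊕0⊕1⊕1⊕0⊕1 = 1
p8 (pos 8,9,10,11,12,13,14,15): XOR of data positions = 1⊕1⊕1⊕1⊕1⊕0⊕1 = 0
Codeword: 011111001111101

011111001111101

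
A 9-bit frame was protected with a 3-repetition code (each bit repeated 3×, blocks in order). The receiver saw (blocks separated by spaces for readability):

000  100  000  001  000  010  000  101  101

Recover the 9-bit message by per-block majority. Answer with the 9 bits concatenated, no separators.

000000011

Block 1 (000): 0 ones → 0
Block 2 (100): 1 one → 0
Block 3 (000): 0 ones → 0
Block 4 (001): 1 one → 0
Block 5 (000): 0 ones → 0
Block 6 (010): 1 one → 0
Block 7 (000): 0 ones → 0
Block 8 (101): 2 ones → 1
Block 9 (101): 2 ones → 1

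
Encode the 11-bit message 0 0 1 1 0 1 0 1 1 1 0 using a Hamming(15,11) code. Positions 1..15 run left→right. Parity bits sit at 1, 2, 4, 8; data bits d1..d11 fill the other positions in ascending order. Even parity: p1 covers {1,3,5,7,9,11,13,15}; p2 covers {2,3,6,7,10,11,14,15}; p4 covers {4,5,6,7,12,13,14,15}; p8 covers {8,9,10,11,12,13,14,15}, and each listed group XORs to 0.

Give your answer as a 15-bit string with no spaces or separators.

000101100101110

Place data at non-parity positions: p1 p2 0 p4 0 1 1 p8 0 1 0 1 1 1 0
p1 (pos 1,3,5,7,9,11,13,15): XOR of data positions = 0⊕0⊕1⊕0⊕0⊕1⊕0 = 0
p2 (pos 2,3,6,7,10,11,14,15): XOR of data positions = 0⊕1⊕1⊕1⊕0⊕1⊕0 = 0
p4 (pos 4,5,6,7,12,13,14,15): XOR of data positions = 0⊕1⊕1⊕1⊕1⊕1⊕0 = 1
p8 (pos 8,9,10,11,12,13,14,15): XOR of data positions = 0⊕1⊕0⊕1⊕1⊕1⊕0 = 0
Codeword: 000101100101110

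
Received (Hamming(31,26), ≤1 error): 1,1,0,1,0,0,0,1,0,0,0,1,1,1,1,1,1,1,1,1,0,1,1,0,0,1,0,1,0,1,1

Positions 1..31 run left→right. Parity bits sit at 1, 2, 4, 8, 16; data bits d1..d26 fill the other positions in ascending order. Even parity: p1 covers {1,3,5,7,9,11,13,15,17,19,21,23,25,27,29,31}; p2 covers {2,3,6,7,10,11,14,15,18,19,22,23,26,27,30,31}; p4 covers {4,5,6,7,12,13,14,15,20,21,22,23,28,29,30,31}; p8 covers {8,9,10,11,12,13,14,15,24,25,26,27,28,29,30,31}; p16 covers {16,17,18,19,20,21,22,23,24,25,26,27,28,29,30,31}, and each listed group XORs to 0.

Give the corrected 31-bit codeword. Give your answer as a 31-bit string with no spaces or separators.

1101000100011111111101100101111

s1 (pos 1,3,5,7,9,11,13,15,17,19,21,23,25,27,29,31): 1⊕0⊕0⊕0⊕0⊕0⊕1⊕1⊕1⊕1⊕0⊕1⊕0⊕0⊕0⊕1 = 1
s2 (pos 2,3,6,7,10,11,14,15,18,19,22,23,26,27,30,31): 1⊕0⊕0⊕0⊕0⊕0⊕1⊕1⊕1⊕1⊕1⊕1⊕1⊕0⊕1⊕1 = 0
s4 (pos 4,5,6,7,12,13,14,15,20,21,22,23,28,29,30,31): 1⊕0⊕0⊕0⊕1⊕1⊕1⊕1⊕1⊕0⊕1⊕1⊕1⊕0⊕1⊕1 = 1
s8 (pos 8,9,10,11,12,13,14,15,24,25,26,27,28,29,30,31): 1⊕0⊕0⊕0⊕1⊕1⊕1⊕1⊕0⊕0⊕1⊕0⊕1⊕0⊕1⊕1 = 1
s16 (pos 16,17,18,19,20,21,22,23,24,25,26,27,28,29,30,31): 1⊕1⊕1⊕1⊕1⊕0⊕1⊕1⊕0⊕0⊕1⊕0⊕1⊕0⊕1⊕1 = 1
Syndrome s16…s1 = 11101 → error at position 29.
Flip position 29: 1101000100011111111101100101011 → 1101000100011111111101100101111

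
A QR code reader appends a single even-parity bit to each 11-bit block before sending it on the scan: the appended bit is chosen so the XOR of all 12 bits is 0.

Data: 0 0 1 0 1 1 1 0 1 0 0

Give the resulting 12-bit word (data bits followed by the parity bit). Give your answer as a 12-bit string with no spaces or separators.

001011101001

XOR of the 11 data bits: 0⊕0⊕1⊕0⊕1⊕1⊕1⊕0⊕1⊕0⊕0 = 1
Parity bit = 1 (so all 12 bits XOR to 0).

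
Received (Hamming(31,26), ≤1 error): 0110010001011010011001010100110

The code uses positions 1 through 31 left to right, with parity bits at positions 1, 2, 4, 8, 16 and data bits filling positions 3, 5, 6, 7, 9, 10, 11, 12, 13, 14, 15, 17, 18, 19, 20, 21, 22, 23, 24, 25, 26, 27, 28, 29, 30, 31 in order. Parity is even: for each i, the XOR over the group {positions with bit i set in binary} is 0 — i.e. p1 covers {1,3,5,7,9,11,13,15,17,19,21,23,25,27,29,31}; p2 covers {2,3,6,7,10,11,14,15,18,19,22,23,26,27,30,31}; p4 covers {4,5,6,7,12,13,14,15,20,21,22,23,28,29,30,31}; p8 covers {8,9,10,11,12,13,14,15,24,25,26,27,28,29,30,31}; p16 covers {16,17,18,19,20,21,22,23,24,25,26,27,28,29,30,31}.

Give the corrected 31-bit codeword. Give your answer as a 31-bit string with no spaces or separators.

0110010001011010011011010100110

s1 (pos 1,3,5,7,9,11,13,15,17,19,21,23,25,27,29,31): 0⊕1⊕0⊕0⊕0⊕0⊕1⊕1⊕0⊕1⊕0⊕0⊕0⊕0⊕1⊕0 = 1
s2 (pos 2,3,6,7,10,11,14,15,18,19,22,23,26,27,30,31): 1⊕1⊕1⊕0⊕1⊕0⊕0⊕1⊕1⊕1⊕1⊕0⊕1⊕0⊕1⊕0 = 0
s4 (pos 4,5,6,7,12,13,14,15,20,21,22,23,28,29,30,31): 0⊕0⊕1⊕0⊕1⊕1⊕0⊕1⊕0⊕0⊕1⊕0⊕0⊕1⊕1⊕0 = 1
s8 (pos 8,9,10,11,12,13,14,15,24,25,26,27,28,29,30,31): 0⊕0⊕1⊕0⊕1⊕1⊕0⊕1⊕1⊕0⊕1⊕0⊕0⊕1⊕1⊕0 = 0
s16 (pos 16,17,18,19,20,21,22,23,24,25,26,27,28,29,30,31): 0⊕0⊕1⊕1⊕0⊕0⊕1⊕0⊕1⊕0⊕1⊕0⊕0⊕1⊕1⊕0 = 1
Syndrome s16…s1 = 10101 → error at position 21.
Flip position 21: 0110010001011010011001010100110 → 0110010001011010011011010100110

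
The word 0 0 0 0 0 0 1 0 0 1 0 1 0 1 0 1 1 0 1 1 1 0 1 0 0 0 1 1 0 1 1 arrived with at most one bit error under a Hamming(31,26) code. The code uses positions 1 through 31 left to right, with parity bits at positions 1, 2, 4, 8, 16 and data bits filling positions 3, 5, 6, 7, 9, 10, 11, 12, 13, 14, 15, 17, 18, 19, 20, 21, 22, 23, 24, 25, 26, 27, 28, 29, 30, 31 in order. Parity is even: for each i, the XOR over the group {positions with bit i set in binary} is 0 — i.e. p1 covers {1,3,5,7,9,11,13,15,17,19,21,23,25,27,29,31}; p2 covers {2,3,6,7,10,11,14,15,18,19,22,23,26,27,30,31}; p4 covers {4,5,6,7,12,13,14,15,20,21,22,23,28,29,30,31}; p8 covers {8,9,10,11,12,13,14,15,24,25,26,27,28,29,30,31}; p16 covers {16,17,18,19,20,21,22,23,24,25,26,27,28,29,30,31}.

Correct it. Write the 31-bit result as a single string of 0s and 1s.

0000001001011101101110100011011

s1 (pos 1,3,5,7,9,11,13,15,17,19,21,23,25,27,29,31): 0⊕0⊕0⊕1⊕0⊕0⊕0⊕0⊕1⊕1⊕1⊕1⊕0⊕1⊕0⊕1 = 1
s2 (pos 2,3,6,7,10,11,14,15,18,19,22,23,26,27,30,31): 0⊕0⊕0⊕1⊕1⊕0⊕1⊕0⊕0⊕1⊕0⊕1⊕0⊕1⊕1⊕1 = 0
s4 (pos 4,5,6,7,12,13,14,15,20,21,22,23,28,29,30,31): 0⊕0⊕0⊕1⊕1⊕0⊕1⊕0⊕1⊕1⊕0⊕1⊕1⊕0⊕1⊕1 = 1
s8 (pos 8,9,10,11,12,13,14,15,24,25,26,27,28,29,30,31): 0⊕0⊕1⊕0⊕1⊕0⊕1⊕0⊕0⊕0⊕0⊕1⊕1⊕0⊕1⊕1 = 1
s16 (pos 16,17,18,19,20,21,22,23,24,25,26,27,28,29,30,31): 1⊕1⊕0⊕1⊕1⊕1⊕0⊕1⊕0⊕0⊕0⊕1⊕1⊕0⊕1⊕1 = 0
Syndrome s16…s1 = 01101 → error at position 13.
Flip position 13: 0000001001010101101110100011011 → 0000001001011101101110100011011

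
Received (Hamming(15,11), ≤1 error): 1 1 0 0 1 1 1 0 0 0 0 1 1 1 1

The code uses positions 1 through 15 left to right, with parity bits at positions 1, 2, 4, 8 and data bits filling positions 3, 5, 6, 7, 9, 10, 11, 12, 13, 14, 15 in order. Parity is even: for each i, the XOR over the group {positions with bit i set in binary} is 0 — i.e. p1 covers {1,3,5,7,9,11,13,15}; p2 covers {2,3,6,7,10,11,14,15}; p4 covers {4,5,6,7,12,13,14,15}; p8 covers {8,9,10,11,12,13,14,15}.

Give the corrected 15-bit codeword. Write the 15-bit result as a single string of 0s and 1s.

s1 (pos 1,3,5,7,9,11,13,15): 1⊕0⊕1⊕1⊕0⊕0⊕1⊕1 = 1
s2 (pos 2,3,6,7,10,11,14,15): 1⊕0⊕1⊕1⊕0⊕0⊕1⊕1 = 1
s4 (pos 4,5,6,7,12,13,14,15): 0⊕1⊕1⊕1⊕1⊕1⊕1⊕1 = 1
s8 (pos 8,9,10,11,12,13,14,15): 0⊕0⊕0⊕0⊕1⊕1⊕1⊕1 = 0
Syndrome s8…s1 = 0111 → error at position 7.
Flip position 7: 110011100001111 → 110011000001111

110011000001111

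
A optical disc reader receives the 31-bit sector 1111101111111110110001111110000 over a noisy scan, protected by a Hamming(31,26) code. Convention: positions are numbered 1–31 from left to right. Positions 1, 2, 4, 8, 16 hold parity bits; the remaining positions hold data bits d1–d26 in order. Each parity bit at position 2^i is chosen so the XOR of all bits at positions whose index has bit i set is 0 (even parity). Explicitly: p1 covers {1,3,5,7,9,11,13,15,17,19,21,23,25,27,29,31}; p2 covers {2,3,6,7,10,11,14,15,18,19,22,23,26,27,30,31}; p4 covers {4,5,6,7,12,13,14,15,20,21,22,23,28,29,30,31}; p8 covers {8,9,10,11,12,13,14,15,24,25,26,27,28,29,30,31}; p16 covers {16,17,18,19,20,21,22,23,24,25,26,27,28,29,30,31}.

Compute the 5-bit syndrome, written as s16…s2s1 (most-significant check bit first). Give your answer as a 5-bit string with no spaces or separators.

s1 (pos 1,3,5,7,9,11,13,15,17,19,21,23,25,27,29,31): 1⊕1⊕1⊕1⊕1⊕1⊕1⊕1⊕1⊕0⊕0⊕1⊕1⊕1⊕0⊕0 = 0
s2 (pos 2,3,6,7,10,11,14,15,18,19,22,23,26,27,30,31): 1⊕1⊕0⊕1⊕1⊕1⊕1⊕1⊕1⊕0⊕1⊕1⊕1⊕1⊕0⊕0 = 0
s4 (pos 4,5,6,7,12,13,14,15,20,21,22,23,28,29,30,31): 1⊕1⊕0⊕1⊕1⊕1⊕1⊕1⊕0⊕0⊕1⊕1⊕0⊕0⊕0⊕0 = 1
s8 (pos 8,9,10,11,12,13,14,15,24,25,26,27,28,29,30,31): 1⊕1⊕1⊕1⊕1⊕1⊕1⊕1⊕1⊕1⊕1⊕1⊕0⊕0⊕0⊕0 = 0
s16 (pos 16,17,18,19,20,21,22,23,24,25,26,27,28,29,30,31): 0⊕1⊕1⊕0⊕0⊕0⊕1⊕1⊕1⊕1⊕1⊕1⊕0⊕0⊕0⊕0 = 0
Syndrome s16…s1 = 00100 → error at position 4.

00100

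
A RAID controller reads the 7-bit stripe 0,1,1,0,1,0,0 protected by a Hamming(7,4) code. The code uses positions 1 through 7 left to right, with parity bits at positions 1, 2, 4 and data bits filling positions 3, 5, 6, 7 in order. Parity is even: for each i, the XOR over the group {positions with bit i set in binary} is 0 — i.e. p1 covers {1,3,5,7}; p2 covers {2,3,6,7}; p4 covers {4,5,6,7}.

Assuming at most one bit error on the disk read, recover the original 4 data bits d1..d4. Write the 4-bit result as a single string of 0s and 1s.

1100

s1 (pos 1,3,5,7): 0⊕1⊕1⊕0 = 0
s2 (pos 2,3,6,7): 1⊕1⊕0⊕0 = 0
s4 (pos 4,5,6,7): 0⊕1⊕0⊕0 = 1
Syndrome s4…s1 = 100 → error at position 4.
Flip position 4: 0110100 → 0111100
Read data bits from positions 3,5,6,7: 1100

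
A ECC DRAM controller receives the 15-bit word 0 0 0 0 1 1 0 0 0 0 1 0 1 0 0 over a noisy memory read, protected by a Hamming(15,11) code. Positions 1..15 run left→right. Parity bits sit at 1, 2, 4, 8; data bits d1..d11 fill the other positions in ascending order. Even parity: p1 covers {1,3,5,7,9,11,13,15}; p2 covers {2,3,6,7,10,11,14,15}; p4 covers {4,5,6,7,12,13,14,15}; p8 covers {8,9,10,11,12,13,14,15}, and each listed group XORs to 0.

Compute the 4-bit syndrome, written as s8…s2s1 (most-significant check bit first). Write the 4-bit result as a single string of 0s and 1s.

0101

s1 (pos 1,3,5,7,9,11,13,15): 0⊕0⊕1⊕0⊕0⊕1⊕1⊕0 = 1
s2 (pos 2,3,6,7,10,11,14,15): 0⊕0⊕1⊕0⊕0⊕1⊕0⊕0 = 0
s4 (pos 4,5,6,7,12,13,14,15): 0⊕1⊕1⊕0⊕0⊕1⊕0⊕0 = 1
s8 (pos 8,9,10,11,12,13,14,15): 0⊕0⊕0⊕1⊕0⊕1⊕0⊕0 = 0
Syndrome s8…s1 = 0101 → error at position 5.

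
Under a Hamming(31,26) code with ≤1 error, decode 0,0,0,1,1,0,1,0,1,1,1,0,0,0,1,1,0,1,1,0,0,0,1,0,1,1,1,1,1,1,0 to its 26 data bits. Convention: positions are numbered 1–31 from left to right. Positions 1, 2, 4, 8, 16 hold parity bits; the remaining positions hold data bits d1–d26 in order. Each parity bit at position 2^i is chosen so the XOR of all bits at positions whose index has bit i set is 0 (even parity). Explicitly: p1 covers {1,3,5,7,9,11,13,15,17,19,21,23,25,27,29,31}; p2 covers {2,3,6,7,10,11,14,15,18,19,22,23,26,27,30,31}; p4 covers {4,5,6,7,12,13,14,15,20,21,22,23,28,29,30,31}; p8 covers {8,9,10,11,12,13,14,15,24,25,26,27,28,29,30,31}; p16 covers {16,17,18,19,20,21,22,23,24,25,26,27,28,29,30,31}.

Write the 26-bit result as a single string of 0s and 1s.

01011110001011000101111110

s1 (pos 1,3,5,7,9,11,13,15,17,19,21,23,25,27,29,31): 0⊕0⊕1⊕1⊕1⊕1⊕0⊕1⊕0⊕1⊕0⊕1⊕1⊕1⊕1⊕0 = 0
s2 (pos 2,3,6,7,10,11,14,15,18,19,22,23,26,27,30,31): 0⊕0⊕0⊕1⊕1⊕1⊕0⊕1⊕1⊕1⊕0⊕1⊕1⊕1⊕1⊕0 = 0
s4 (pos 4,5,6,7,12,13,14,15,20,21,22,23,28,29,30,31): 1⊕1⊕0⊕1⊕0⊕0⊕0⊕1⊕0⊕0⊕0⊕1⊕1⊕1⊕1⊕0 = 0
s8 (pos 8,9,10,11,12,13,14,15,24,25,26,27,28,29,30,31): 0⊕1⊕1⊕1⊕0⊕0⊕0⊕1⊕0⊕1⊕1⊕1⊕1⊕1⊕1⊕0 = 0
s16 (pos 16,17,18,19,20,21,22,23,24,25,26,27,28,29,30,31): 1⊕0⊕1⊕1⊕0⊕0⊕0⊕1⊕0⊕1⊕1⊕1⊕1⊕1⊕1⊕0 = 0
Syndrome s16…s1 = 00000 → no error.
Read data bits from positions 3,5,6,7,9,10,11,12,13,14,15,17,18,19,20,21,22,23,24,25,26,27,28,29,30,31: 01011110001011000101111110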